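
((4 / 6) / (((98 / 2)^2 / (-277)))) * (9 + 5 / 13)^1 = -67588 / 93639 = -0.72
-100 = -100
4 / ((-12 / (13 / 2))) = -2.17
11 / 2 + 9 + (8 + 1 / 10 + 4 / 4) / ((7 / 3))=18.40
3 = 3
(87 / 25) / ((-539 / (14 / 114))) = -29 / 36575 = -0.00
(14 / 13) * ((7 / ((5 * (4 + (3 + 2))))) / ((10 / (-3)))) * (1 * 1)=-49 / 975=-0.05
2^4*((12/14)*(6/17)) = 576/119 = 4.84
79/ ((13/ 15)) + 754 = 10987/ 13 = 845.15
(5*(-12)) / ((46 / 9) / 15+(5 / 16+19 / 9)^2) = -6220800 / 644333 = -9.65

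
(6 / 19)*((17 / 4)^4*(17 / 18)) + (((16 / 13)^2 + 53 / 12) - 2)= 249651001 / 2466048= 101.24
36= 36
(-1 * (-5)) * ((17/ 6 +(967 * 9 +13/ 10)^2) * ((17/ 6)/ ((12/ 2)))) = 386400690749/ 2160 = 178889208.68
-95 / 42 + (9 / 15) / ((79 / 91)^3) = -139243579 / 103538190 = -1.34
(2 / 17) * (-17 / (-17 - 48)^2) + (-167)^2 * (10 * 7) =8248171748 / 4225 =1952230.00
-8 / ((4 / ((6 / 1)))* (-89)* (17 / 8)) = 96 / 1513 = 0.06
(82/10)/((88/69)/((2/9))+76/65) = 12259/10328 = 1.19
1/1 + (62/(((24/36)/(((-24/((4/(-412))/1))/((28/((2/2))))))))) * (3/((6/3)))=86218/7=12316.86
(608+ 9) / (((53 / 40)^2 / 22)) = 21718400 / 2809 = 7731.72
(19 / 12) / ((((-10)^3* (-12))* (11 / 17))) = 323 / 1584000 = 0.00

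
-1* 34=-34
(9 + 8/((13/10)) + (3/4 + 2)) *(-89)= -1593.44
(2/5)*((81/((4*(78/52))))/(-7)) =-27/35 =-0.77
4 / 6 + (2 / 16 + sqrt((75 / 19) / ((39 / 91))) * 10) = 19 / 24 + 50 * sqrt(133) / 19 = 31.14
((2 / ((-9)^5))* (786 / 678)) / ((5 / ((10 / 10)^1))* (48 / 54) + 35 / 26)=-6812 / 1004587515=-0.00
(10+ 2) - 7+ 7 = 12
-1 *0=0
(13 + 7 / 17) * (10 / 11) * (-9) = -20520 / 187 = -109.73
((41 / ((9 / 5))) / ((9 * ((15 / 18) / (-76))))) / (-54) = 3116 / 729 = 4.27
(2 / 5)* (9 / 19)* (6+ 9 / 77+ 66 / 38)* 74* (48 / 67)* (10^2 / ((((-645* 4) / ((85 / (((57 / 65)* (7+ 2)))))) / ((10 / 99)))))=-501086560000 / 150636418317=-3.33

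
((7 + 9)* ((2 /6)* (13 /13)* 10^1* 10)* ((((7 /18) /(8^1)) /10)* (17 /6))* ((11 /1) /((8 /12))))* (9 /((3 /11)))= 71995 /18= 3999.72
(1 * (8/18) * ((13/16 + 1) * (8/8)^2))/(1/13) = 377/36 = 10.47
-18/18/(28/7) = -1/4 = -0.25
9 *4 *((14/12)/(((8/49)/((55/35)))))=1617/4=404.25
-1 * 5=-5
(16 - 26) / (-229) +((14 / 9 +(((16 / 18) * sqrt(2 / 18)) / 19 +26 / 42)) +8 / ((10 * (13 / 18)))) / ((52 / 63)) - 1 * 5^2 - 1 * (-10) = -483581567 / 44119140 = -10.96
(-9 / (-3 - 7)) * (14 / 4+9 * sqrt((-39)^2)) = 6381 / 20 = 319.05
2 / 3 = 0.67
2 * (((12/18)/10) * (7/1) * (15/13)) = 14/13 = 1.08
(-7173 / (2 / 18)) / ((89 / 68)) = -4389876 / 89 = -49324.45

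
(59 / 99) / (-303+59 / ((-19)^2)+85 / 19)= -21299 / 10663191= -0.00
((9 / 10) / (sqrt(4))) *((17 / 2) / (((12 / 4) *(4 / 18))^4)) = 12393 / 640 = 19.36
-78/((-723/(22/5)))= 572/1205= 0.47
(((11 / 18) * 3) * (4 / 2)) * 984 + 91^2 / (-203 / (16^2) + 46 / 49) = 110475896 / 1829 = 60402.35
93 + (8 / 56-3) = 631 / 7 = 90.14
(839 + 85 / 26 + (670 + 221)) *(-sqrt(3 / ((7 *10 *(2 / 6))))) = -27039 *sqrt(70) / 364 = -621.50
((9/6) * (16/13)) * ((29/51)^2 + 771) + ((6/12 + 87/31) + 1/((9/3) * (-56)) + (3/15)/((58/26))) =103837123247/72747080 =1427.37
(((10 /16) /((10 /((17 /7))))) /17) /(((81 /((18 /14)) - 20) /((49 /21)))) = 1 /2064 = 0.00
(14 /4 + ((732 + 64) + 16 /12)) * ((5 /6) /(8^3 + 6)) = 24025 /18648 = 1.29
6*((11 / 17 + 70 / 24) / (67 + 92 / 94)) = 34169 / 108630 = 0.31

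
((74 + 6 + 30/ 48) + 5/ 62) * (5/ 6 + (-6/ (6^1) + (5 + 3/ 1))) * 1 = 940705/ 1488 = 632.19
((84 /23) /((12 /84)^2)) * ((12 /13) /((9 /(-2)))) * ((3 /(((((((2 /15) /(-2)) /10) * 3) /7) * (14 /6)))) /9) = 548800 /299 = 1835.45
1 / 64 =0.02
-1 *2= -2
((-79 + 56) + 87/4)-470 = -1885/4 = -471.25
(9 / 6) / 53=3 / 106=0.03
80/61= 1.31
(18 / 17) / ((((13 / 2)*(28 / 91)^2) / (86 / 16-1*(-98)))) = 96759 / 544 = 177.87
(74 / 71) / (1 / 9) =666 / 71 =9.38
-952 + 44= -908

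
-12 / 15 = -4 / 5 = -0.80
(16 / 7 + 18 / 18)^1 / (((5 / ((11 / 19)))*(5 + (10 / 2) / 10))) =46 / 665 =0.07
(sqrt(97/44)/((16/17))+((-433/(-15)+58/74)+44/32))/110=0.30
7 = 7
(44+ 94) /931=138 /931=0.15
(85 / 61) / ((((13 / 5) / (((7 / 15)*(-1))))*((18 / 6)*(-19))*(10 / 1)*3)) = 119 / 813618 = 0.00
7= 7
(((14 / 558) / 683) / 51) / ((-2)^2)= 7 / 38873628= 0.00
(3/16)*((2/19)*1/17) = 3/2584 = 0.00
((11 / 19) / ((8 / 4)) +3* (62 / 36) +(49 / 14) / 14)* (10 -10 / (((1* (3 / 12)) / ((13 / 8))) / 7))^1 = -578945 / 228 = -2539.23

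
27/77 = 0.35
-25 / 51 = -0.49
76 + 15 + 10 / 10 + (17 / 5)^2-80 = 589 / 25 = 23.56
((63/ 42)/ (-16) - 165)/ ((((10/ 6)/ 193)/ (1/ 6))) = -1019619/ 320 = -3186.31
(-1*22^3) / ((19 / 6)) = -63888 / 19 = -3362.53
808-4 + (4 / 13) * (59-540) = 656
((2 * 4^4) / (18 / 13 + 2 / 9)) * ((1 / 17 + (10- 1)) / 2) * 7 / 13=620928 / 799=777.13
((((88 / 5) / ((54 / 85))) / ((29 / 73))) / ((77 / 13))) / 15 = 64532 / 82215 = 0.78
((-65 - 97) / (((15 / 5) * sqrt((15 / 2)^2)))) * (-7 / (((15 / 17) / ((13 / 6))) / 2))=6188 / 25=247.52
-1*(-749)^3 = 420189749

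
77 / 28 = 11 / 4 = 2.75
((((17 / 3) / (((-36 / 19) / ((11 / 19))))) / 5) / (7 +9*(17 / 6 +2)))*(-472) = 44132 / 13635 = 3.24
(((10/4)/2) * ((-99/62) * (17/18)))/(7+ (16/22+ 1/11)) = -10285/42656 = -0.24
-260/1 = -260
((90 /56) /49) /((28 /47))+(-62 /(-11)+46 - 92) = -17033439 /422576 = -40.31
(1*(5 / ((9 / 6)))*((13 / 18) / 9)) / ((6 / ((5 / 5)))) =65 / 1458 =0.04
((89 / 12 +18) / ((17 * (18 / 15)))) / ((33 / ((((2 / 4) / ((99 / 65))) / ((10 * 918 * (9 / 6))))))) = 19825 / 22025434464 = 0.00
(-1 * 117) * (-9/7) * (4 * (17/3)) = 23868/7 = 3409.71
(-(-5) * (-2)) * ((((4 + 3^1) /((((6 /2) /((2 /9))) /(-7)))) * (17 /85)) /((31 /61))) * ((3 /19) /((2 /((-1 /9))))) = -5978 /47709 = -0.13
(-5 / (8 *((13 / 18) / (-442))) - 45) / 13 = 675 / 26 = 25.96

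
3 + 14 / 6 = 16 / 3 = 5.33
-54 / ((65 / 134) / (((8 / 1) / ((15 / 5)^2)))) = -6432 / 65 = -98.95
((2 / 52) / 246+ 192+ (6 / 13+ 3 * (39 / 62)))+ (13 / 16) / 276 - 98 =96.35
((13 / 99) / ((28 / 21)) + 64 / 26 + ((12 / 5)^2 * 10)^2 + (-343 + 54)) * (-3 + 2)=-130043629 / 42900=-3031.32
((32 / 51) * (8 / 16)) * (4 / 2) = 32 / 51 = 0.63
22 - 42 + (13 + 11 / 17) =-108 / 17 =-6.35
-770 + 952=182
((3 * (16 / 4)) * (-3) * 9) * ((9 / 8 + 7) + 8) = -10449 / 2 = -5224.50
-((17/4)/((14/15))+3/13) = -4.78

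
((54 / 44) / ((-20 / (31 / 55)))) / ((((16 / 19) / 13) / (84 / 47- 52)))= 12197601 / 454960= 26.81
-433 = -433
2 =2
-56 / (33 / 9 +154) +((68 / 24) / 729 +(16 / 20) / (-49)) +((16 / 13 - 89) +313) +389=4045022292911 / 6589452870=613.86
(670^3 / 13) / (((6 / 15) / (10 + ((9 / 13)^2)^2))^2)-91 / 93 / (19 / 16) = 283540557488080938044162 / 18738150392091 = 15131726000.44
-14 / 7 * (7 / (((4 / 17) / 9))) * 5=-5355 / 2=-2677.50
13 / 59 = 0.22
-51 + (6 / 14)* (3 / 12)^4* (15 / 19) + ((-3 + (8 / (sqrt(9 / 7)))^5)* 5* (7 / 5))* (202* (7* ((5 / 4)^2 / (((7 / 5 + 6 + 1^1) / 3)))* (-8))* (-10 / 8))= -5643596403 / 34048 + 88686080000* sqrt(7) / 243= 965436354.65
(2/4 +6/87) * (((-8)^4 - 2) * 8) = 540408/29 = 18634.76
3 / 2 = 1.50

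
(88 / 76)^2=484 / 361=1.34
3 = 3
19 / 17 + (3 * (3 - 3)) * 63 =19 / 17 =1.12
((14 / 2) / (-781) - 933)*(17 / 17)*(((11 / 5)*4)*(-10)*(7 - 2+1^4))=34976640 / 71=492628.73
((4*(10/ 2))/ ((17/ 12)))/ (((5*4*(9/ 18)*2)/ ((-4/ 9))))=-16/ 51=-0.31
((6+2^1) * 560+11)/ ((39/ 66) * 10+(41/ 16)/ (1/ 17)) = 790416/ 8707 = 90.78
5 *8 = 40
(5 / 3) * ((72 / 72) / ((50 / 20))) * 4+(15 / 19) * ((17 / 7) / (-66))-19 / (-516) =672985 / 251636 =2.67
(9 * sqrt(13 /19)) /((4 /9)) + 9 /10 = 9 /10 + 81 * sqrt(247) /76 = 17.65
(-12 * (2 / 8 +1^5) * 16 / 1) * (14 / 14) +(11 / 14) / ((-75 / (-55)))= -50279 / 210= -239.42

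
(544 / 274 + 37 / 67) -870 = -7962437 / 9179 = -867.46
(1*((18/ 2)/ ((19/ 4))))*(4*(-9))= -68.21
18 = 18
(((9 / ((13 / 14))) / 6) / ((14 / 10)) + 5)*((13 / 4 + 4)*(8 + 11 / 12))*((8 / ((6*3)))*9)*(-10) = -620600 / 39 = -15912.82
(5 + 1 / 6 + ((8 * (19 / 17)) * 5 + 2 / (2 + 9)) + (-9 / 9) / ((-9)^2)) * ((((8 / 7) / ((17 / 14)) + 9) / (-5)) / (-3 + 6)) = -256199437 / 7724970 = -33.17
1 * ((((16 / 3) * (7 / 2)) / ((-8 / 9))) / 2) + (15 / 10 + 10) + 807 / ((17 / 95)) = 76682 / 17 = 4510.71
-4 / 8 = -1 / 2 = -0.50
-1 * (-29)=29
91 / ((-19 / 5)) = -455 / 19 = -23.95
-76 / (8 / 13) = -247 / 2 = -123.50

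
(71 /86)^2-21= -150275 /7396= -20.32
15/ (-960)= -1/ 64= -0.02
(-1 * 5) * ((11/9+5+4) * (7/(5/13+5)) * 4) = -2392/9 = -265.78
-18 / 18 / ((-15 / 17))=17 / 15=1.13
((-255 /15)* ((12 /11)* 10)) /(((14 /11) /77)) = -11220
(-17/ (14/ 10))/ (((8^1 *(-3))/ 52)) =26.31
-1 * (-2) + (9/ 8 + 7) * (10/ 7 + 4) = 1291/ 28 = 46.11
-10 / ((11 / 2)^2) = -40 / 121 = -0.33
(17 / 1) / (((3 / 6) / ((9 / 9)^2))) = 34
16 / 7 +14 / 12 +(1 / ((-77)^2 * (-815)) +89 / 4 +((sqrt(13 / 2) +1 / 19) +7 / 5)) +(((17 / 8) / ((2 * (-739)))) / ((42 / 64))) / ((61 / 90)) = sqrt(26) / 2 +1348486130613031 / 49664741515620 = 29.70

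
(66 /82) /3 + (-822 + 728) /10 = -1872 /205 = -9.13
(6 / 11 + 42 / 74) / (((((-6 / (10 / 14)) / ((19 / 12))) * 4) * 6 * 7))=-14345 / 11487168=-0.00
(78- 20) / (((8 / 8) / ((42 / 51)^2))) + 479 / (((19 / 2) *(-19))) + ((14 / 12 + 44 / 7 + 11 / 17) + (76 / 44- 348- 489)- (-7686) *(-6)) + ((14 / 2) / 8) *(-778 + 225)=-9136862260285 / 192799992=-47390.37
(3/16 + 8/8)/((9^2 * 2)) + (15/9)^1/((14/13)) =28213/18144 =1.55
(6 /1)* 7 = 42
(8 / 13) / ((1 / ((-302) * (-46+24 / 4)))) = 96640 / 13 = 7433.85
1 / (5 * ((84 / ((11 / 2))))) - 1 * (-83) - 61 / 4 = 56921 / 840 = 67.76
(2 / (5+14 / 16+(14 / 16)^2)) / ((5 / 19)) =2432 / 2125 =1.14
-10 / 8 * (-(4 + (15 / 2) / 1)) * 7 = 805 / 8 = 100.62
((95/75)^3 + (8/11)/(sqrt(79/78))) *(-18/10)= -6859/1875 - 72 *sqrt(6162)/4345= -4.96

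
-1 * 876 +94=-782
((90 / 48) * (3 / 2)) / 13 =45 / 208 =0.22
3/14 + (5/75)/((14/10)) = 11/42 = 0.26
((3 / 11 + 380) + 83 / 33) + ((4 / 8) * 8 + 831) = 40187 / 33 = 1217.79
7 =7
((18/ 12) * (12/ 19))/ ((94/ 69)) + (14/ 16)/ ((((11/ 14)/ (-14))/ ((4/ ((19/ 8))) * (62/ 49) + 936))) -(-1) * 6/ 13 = -169783469/ 11609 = -14625.16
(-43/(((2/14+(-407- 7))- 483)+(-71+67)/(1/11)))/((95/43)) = 0.02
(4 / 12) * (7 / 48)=7 / 144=0.05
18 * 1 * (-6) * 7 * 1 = -756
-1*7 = -7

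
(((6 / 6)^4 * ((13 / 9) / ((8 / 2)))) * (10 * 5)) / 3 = 325 / 54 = 6.02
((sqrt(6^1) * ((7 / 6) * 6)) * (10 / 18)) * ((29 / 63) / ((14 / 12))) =290 * sqrt(6) / 189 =3.76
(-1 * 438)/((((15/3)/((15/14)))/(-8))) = 5256/7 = 750.86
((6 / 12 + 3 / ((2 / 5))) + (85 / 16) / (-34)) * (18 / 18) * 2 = 251 / 16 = 15.69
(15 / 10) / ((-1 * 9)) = -1 / 6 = -0.17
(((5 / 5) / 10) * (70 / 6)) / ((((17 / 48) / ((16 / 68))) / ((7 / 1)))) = 1568 / 289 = 5.43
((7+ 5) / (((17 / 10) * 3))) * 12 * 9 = 4320 / 17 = 254.12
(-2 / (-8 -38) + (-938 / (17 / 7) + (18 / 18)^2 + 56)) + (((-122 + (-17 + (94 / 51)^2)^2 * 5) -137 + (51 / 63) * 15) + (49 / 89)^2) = 3014814618881368 / 8627532296481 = 349.44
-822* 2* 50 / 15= -5480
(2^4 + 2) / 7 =18 / 7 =2.57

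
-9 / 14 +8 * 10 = 79.36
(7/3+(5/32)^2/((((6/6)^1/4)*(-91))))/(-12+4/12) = -162997/815360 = -0.20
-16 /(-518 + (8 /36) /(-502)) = 36144 /1170163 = 0.03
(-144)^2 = 20736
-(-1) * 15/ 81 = 5/ 27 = 0.19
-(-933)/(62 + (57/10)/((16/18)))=74640/5473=13.64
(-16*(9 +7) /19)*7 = -1792 /19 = -94.32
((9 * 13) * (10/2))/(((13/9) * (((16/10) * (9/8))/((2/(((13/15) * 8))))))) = 3375/52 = 64.90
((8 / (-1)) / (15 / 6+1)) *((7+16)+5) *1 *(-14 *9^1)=8064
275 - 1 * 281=-6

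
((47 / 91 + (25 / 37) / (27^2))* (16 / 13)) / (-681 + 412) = -20320096 / 8583536871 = -0.00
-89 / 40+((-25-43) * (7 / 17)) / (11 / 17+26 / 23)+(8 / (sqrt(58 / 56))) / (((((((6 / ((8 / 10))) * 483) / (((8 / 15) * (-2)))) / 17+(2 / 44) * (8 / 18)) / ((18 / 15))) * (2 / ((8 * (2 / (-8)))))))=-19991 / 1112+5170176 * sqrt(203) / 1559871865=-17.93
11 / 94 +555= 555.12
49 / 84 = 7 / 12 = 0.58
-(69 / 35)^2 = -4761 / 1225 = -3.89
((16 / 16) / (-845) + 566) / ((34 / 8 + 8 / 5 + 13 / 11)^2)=11.45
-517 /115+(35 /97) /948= -47537227 /10574940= -4.50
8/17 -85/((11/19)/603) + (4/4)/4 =-66220921/748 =-88530.64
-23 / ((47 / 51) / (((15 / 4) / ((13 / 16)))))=-70380 / 611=-115.19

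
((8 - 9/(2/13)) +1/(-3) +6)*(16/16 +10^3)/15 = -269269/90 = -2991.88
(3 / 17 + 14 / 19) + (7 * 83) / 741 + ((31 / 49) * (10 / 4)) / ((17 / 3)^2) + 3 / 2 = 34068005 / 10493301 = 3.25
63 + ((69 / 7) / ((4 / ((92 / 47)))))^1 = 22314 / 329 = 67.82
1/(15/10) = 2/3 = 0.67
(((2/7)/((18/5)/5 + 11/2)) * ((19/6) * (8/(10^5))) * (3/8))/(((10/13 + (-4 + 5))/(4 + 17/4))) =8151/400568000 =0.00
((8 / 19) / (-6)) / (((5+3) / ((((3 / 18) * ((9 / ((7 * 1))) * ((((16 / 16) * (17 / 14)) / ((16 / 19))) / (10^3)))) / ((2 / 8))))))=-17 / 1568000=-0.00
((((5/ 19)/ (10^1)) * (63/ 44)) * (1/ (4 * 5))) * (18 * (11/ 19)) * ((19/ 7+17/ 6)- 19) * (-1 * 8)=3051/ 1444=2.11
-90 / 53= -1.70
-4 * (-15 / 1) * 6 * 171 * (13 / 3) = 266760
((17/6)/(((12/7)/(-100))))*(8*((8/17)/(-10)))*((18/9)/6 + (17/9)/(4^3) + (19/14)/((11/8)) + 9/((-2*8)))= 174605/3564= 48.99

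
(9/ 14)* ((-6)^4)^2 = 1079753.14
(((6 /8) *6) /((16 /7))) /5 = 63 /160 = 0.39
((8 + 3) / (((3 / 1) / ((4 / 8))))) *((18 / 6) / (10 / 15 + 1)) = 33 / 10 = 3.30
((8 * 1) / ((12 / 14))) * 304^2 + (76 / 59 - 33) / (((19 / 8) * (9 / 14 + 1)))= 66716699728 / 77349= 862541.21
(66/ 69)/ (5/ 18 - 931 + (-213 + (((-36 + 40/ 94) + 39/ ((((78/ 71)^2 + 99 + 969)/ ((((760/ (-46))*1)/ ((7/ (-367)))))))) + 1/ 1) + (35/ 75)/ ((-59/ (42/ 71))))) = -612828082583640/ 734675928133017179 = -0.00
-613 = -613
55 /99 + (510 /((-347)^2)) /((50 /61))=3038224 /5418405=0.56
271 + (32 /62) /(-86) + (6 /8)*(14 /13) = 9420103 /34658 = 271.80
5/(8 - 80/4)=-5/12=-0.42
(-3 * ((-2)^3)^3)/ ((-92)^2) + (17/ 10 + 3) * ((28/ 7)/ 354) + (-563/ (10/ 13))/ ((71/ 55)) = -37675901119/ 66479430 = -566.73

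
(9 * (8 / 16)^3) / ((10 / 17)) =153 / 80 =1.91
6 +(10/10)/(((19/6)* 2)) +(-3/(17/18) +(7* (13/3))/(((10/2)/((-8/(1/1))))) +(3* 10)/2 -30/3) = -196474/4845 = -40.55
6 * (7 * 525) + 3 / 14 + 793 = 319805 / 14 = 22843.21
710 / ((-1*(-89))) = 710 / 89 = 7.98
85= 85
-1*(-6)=6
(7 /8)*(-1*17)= -119 /8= -14.88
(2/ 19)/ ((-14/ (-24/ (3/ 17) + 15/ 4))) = 529/ 532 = 0.99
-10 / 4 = -5 / 2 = -2.50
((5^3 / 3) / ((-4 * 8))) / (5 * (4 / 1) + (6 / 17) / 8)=-2125 / 32712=-0.06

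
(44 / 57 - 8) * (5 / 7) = -2060 / 399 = -5.16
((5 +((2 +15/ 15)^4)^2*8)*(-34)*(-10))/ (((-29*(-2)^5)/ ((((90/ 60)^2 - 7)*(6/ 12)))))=-45676.83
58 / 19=3.05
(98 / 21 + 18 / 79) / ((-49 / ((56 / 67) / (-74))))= 4640 / 4112661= 0.00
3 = 3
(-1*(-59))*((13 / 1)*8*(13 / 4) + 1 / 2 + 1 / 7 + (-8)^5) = -26786649 / 14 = -1913332.07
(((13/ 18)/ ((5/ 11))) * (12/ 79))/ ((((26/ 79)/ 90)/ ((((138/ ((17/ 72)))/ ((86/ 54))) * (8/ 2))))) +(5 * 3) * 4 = 70867668/ 731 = 96946.19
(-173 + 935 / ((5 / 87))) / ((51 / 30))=160960 / 17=9468.24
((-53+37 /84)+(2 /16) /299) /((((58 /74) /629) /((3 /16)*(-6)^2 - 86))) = 3342732.39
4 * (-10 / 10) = -4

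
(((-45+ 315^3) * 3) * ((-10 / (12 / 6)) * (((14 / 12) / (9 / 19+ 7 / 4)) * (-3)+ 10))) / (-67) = 667624528800 / 11323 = 58961805.95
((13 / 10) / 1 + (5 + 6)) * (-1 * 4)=-246 / 5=-49.20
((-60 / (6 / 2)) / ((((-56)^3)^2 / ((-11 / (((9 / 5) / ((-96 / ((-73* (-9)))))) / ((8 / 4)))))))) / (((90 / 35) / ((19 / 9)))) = -0.00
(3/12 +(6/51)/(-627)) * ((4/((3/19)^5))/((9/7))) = 9716342797/1226907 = 7919.38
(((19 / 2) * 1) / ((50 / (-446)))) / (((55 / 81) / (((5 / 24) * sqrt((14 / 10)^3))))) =-800793 * sqrt(35) / 110000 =-43.07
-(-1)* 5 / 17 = 5 / 17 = 0.29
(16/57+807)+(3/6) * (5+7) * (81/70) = 1624376/1995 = 814.22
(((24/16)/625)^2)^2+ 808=1972656250000081/2441406250000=808.00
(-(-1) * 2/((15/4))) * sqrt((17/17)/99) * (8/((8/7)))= 56 * sqrt(11)/495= 0.38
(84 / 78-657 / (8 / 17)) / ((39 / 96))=-580340 / 169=-3433.96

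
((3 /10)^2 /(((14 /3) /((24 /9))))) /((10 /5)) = 9 /350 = 0.03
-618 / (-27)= 22.89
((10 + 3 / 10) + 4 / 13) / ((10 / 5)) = 1379 / 260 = 5.30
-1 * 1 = -1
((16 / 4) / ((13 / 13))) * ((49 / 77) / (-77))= -4 / 121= -0.03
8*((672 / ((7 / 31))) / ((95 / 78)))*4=7428096 / 95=78190.48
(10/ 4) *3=15/ 2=7.50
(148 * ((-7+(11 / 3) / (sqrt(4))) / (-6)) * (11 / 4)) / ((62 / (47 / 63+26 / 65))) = 146927 / 22680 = 6.48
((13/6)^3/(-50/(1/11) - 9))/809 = -169/7513992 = -0.00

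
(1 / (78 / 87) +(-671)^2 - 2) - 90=11703903 / 26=450150.12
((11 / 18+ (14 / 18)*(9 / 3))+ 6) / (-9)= -161 / 162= -0.99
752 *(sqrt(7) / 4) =188 *sqrt(7) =497.40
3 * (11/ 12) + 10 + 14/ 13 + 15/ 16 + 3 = 3695/ 208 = 17.76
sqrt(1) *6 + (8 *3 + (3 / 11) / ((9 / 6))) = 332 / 11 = 30.18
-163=-163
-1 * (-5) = 5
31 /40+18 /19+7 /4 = 2639 /760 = 3.47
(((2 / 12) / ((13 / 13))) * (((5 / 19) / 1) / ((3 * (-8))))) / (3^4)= -0.00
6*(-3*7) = -126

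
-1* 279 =-279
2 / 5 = 0.40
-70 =-70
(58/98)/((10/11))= 319/490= 0.65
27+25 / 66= 1807 / 66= 27.38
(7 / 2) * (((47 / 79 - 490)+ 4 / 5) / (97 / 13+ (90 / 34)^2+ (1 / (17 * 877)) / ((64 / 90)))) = -71221951596432 / 602577578515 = -118.20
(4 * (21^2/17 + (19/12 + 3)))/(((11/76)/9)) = 7592.28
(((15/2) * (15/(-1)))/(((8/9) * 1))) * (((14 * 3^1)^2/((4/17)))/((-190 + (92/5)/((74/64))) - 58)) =936187875/228992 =4088.30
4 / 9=0.44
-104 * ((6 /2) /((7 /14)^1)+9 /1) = -1560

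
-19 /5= -3.80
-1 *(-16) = 16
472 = 472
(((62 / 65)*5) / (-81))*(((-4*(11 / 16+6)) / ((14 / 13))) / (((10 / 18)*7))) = 3317 / 8820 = 0.38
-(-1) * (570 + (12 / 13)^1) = 570.92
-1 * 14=-14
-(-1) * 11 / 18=11 / 18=0.61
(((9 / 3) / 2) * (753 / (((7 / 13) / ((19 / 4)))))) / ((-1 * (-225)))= 61997 / 1400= 44.28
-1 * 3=-3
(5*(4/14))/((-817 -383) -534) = -5/6069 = -0.00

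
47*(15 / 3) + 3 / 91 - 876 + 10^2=-49228 / 91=-540.97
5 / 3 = 1.67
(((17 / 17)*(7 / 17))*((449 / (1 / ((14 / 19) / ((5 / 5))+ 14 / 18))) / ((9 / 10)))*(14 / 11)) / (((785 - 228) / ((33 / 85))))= 22793036 / 82579149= 0.28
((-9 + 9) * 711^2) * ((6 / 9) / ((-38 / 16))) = 0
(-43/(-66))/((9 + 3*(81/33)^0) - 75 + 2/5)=-215/20658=-0.01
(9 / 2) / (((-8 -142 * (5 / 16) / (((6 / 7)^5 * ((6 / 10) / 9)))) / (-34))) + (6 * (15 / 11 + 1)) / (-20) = -0.60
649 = 649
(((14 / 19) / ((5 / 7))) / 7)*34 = 476 / 95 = 5.01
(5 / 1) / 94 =5 / 94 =0.05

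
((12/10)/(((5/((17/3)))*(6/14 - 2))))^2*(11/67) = 0.12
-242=-242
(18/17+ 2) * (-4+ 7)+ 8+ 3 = 343/17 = 20.18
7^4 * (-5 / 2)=-12005 / 2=-6002.50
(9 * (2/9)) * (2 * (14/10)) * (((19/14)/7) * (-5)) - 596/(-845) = -27938/5915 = -4.72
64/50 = 32/25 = 1.28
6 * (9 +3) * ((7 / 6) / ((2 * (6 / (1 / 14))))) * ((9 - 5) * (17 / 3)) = 34 / 3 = 11.33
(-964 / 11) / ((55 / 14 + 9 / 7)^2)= -188944 / 58619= -3.22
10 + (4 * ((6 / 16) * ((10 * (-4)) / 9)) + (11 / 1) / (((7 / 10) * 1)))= 400 / 21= 19.05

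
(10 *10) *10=1000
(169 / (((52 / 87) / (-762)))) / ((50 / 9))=-3878199 / 100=-38781.99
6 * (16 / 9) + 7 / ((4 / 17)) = 485 / 12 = 40.42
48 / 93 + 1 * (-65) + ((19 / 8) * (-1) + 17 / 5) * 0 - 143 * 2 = -10865 / 31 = -350.48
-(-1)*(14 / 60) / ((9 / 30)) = 7 / 9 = 0.78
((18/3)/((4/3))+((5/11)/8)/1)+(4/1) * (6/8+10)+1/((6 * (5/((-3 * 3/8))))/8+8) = 29427/616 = 47.77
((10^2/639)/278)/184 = 25/8171532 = 0.00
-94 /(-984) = 0.10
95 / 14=6.79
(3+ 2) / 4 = 5 / 4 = 1.25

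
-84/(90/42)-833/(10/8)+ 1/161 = -568003/805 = -705.59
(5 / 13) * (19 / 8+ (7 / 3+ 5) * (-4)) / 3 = -3235 / 936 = -3.46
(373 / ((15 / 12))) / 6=746 / 15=49.73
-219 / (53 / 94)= -20586 / 53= -388.42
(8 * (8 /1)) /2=32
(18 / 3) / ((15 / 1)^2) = 0.03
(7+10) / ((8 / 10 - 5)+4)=-85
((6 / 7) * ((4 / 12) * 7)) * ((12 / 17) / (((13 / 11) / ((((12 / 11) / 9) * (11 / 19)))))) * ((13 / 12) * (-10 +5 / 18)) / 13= -7700 / 113373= -0.07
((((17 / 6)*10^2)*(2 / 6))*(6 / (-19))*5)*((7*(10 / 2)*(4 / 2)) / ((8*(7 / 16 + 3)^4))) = -7798784 / 834537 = -9.35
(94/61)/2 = 47/61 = 0.77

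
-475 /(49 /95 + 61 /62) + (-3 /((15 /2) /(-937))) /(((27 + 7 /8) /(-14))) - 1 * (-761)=2521501041 /9848795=256.02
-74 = -74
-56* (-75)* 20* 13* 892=974064000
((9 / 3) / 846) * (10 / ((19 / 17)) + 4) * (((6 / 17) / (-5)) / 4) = -123 / 151810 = -0.00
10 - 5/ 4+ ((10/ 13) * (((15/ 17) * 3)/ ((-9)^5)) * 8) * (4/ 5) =50748055/ 5799924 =8.75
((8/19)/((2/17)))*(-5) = -340/19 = -17.89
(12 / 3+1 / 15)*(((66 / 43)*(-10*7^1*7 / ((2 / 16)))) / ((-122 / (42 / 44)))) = 191.44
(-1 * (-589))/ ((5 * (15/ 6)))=47.12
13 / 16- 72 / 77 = -151 / 1232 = -0.12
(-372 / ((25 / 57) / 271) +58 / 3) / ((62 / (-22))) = 189611422 / 2325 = 81553.30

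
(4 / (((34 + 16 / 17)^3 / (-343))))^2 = 2839760855281 / 2745356115653316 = 0.00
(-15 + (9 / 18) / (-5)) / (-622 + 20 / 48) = 906 / 37295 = 0.02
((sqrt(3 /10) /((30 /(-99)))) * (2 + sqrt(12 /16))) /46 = 33 * sqrt(30) * (-4-sqrt(3)) /9200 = -0.11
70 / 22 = 35 / 11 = 3.18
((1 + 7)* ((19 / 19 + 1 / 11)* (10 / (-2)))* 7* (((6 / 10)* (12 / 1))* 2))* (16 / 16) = -48384 / 11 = -4398.55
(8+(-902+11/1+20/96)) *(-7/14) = 21187/48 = 441.40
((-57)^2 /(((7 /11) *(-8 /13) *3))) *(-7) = 154869 /8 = 19358.62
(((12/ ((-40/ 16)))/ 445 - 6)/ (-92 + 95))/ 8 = -2229/ 8900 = -0.25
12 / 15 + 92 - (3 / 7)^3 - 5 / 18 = 92.44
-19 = -19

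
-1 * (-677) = 677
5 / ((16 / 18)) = 45 / 8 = 5.62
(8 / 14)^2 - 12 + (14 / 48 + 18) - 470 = -544937 / 1176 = -463.38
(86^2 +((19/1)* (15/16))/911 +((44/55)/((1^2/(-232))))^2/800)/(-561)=-2053636589/154870000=-13.26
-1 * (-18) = 18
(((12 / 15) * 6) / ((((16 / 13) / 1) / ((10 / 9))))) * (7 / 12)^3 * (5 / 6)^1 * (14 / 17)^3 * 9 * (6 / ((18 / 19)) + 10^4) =229560846515 / 6367248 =36053.39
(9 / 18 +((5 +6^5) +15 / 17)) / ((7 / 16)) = 17788.30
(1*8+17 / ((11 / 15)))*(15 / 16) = 5145 / 176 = 29.23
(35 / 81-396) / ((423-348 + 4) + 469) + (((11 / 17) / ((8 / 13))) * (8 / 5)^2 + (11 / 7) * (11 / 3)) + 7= 1945401529 / 132054300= 14.73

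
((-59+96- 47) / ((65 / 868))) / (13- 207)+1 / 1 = 2129 / 1261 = 1.69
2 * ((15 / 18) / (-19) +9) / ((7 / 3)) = 7.68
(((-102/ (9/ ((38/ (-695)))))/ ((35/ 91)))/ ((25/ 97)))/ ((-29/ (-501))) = 272078404/ 2519375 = 107.99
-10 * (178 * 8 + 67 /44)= -313615 /22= -14255.23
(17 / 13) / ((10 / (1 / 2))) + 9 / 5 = 97 / 52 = 1.87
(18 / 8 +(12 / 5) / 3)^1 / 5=61 / 100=0.61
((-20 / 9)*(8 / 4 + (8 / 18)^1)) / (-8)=55 / 81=0.68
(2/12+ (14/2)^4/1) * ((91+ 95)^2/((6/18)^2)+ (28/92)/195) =20118907949629/26910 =747636861.75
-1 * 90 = -90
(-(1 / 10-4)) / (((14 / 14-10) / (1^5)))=-13 / 30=-0.43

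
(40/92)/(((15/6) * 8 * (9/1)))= 0.00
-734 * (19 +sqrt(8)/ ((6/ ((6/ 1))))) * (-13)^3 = 3225196 * sqrt(2) +30639362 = 35200477.92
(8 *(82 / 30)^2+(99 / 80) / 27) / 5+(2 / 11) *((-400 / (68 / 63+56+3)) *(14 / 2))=522997891 / 149886000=3.49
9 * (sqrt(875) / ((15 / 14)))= 42 * sqrt(35)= 248.48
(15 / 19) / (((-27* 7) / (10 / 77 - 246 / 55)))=8 / 441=0.02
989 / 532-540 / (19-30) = 50.95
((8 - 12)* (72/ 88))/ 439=-36/ 4829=-0.01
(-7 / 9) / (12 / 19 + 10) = -133 / 1818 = -0.07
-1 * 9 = -9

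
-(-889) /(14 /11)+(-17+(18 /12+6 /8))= 2735 /4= 683.75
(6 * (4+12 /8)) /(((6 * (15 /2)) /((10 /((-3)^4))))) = 0.09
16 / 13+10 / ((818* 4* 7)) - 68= -9940271 / 148876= -66.77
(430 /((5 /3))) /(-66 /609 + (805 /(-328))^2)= 5634604416 /129182227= 43.62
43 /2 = 21.50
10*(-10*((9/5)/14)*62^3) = -21449520/7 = -3064217.14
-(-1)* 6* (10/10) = 6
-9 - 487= -496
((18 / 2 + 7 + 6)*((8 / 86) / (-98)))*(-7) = 44 / 301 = 0.15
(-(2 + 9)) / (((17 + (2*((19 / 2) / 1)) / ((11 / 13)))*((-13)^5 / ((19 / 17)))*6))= 0.00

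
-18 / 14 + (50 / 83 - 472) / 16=-142917 / 4648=-30.75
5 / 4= 1.25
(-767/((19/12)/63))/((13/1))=-44604/19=-2347.58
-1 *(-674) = 674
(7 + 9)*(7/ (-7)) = -16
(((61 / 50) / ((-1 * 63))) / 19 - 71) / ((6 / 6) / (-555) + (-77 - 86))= 157228207 / 360959340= 0.44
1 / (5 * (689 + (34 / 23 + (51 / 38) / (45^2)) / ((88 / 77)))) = 943920 / 3257911837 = 0.00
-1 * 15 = -15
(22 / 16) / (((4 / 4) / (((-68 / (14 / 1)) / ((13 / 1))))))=-187 / 364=-0.51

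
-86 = -86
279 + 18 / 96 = 4467 / 16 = 279.19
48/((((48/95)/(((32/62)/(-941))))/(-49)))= 74480/29171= 2.55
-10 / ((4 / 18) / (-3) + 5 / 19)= -5130 / 97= -52.89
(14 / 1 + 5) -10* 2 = -1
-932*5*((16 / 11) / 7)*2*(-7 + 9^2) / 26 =-5517440 / 1001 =-5511.93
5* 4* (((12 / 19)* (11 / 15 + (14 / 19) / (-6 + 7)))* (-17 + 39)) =408.55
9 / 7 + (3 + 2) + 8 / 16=95 / 14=6.79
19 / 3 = 6.33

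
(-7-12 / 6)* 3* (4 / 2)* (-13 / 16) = 43.88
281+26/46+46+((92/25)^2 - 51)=4170297/14375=290.11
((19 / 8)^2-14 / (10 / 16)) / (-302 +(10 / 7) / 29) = 1088689 / 19614720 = 0.06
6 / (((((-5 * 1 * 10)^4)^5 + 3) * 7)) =6 / 66757202148437500000000000000000021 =0.00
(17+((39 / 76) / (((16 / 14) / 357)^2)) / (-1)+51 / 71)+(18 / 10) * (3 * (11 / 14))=-604968826411 / 12087040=-50051.03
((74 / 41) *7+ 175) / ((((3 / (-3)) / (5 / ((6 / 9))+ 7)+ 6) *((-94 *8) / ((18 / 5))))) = -2007873 / 13257760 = -0.15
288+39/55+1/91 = 1445044/5005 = 288.72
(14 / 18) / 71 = 7 / 639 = 0.01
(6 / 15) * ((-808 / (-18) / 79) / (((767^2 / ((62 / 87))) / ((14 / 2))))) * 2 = 701344 / 181948963365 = 0.00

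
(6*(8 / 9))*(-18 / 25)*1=-96 / 25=-3.84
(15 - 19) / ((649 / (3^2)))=-36 / 649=-0.06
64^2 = 4096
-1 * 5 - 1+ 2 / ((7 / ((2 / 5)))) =-206 / 35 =-5.89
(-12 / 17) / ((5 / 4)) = -48 / 85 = -0.56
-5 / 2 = -2.50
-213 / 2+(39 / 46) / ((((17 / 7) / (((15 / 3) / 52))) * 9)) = -999361 / 9384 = -106.50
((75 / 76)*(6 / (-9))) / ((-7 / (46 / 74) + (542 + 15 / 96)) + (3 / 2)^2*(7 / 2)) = -1840 / 1506833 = -0.00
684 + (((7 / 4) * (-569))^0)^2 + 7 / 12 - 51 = 7615 / 12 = 634.58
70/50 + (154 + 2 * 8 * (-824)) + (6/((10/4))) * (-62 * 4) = -68119/5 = -13623.80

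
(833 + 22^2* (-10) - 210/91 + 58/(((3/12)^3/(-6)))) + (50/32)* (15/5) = -5465537/208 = -26276.62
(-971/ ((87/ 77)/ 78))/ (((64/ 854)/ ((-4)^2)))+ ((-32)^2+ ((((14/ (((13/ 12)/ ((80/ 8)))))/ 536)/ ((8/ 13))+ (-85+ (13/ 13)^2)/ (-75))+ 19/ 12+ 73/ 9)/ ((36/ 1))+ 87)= -112610084197757/ 7869150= -14310323.76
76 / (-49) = -76 / 49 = -1.55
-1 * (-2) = 2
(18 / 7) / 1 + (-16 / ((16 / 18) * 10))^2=5.81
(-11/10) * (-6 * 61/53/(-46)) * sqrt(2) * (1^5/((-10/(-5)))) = -2013 * sqrt(2)/24380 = -0.12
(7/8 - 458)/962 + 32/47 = 74393/361712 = 0.21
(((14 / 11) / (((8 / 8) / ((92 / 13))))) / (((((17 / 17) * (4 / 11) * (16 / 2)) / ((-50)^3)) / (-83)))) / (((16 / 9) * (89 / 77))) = 144696234375 / 9256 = 15632696.02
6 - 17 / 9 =37 / 9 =4.11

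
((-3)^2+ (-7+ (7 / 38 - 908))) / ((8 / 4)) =-34421 / 76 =-452.91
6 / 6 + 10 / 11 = 21 / 11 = 1.91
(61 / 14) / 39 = 0.11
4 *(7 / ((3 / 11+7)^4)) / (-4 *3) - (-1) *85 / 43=10440393059 / 5283840000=1.98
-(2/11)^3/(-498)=4/331419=0.00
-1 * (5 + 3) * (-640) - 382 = 4738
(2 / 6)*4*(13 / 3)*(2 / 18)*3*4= 208 / 27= 7.70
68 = 68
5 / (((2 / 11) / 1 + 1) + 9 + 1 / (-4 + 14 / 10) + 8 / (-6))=2145 / 3631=0.59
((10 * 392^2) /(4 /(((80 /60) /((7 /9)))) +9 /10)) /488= 973.87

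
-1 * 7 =-7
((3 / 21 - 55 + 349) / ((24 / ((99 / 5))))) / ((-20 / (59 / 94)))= -7.62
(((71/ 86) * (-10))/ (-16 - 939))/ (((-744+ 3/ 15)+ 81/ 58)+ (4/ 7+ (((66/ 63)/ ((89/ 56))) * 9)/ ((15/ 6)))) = -2565514/ 219448165143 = -0.00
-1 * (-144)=144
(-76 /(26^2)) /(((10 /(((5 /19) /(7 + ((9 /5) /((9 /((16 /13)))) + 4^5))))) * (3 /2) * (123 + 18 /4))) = -2 /133324659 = -0.00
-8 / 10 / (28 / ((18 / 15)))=-6 / 175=-0.03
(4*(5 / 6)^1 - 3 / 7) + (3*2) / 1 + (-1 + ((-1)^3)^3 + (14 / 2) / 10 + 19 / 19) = 1807 / 210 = 8.60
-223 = -223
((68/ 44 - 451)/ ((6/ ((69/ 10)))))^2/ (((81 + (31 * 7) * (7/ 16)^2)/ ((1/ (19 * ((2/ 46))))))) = 4758394171392/ 1802933275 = 2639.25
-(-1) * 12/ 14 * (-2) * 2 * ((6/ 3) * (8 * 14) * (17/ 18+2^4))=-39040/ 3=-13013.33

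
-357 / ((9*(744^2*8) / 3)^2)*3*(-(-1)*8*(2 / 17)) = -0.00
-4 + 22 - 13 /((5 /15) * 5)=51 /5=10.20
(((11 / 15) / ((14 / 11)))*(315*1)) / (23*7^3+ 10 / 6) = 99 / 4304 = 0.02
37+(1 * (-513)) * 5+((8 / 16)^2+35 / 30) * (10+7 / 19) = -2513.31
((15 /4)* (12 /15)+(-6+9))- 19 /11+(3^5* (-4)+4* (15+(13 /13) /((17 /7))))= -169437 /187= -906.08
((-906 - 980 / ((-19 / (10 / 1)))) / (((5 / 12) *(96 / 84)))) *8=-622776 / 95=-6555.54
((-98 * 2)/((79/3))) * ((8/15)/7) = -224/395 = -0.57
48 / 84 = 4 / 7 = 0.57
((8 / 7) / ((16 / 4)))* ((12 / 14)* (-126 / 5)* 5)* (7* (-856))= 184896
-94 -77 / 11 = -101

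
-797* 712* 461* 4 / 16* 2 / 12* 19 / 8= -621302147 / 24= -25887589.46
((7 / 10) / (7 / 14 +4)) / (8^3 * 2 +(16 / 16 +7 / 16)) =112 / 738315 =0.00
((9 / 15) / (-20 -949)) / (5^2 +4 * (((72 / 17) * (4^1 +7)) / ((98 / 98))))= -1 / 341335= -0.00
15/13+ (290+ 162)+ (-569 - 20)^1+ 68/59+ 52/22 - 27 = -1344267/8437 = -159.33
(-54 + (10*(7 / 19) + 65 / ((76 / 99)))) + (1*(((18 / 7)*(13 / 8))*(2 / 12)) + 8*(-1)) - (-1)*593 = 659735 / 1064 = 620.05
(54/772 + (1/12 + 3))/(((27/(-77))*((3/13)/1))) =-7310303/187596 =-38.97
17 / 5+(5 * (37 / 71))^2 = 256822 / 25205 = 10.19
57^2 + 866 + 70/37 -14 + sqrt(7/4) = sqrt(7)/2 + 151807/37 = 4104.21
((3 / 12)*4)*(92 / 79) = 92 / 79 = 1.16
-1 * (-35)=35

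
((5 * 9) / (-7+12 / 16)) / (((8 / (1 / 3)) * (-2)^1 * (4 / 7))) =21 / 80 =0.26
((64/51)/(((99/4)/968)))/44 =512/459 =1.12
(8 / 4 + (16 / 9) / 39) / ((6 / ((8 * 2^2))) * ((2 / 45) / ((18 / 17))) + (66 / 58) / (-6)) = -1665760 / 148031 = -11.25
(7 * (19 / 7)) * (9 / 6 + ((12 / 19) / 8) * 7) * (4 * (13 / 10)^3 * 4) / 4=342.73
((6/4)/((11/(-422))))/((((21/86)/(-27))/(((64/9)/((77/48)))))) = 167233536/5929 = 28206.03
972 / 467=2.08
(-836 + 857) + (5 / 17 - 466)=-7560 / 17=-444.71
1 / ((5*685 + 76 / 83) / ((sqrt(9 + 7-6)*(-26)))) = -2158*sqrt(10) / 284351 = -0.02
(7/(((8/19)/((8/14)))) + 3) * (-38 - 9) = -1175/2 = -587.50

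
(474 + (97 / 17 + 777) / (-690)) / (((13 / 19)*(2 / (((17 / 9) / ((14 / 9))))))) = 52693783 / 125580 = 419.60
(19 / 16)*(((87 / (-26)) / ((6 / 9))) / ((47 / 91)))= -34713 / 3008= -11.54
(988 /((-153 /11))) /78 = -418 /459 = -0.91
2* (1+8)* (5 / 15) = 6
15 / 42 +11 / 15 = 229 / 210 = 1.09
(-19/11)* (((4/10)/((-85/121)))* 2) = 1.97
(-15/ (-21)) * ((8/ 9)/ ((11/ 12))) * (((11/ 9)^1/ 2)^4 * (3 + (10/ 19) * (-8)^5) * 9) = -14991.74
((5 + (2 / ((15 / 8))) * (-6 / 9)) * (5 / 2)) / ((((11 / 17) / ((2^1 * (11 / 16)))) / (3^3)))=9843 / 16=615.19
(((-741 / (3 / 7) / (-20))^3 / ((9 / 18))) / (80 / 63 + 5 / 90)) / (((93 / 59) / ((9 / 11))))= 57636658645839 / 113894000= 506055.27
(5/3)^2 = 25/9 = 2.78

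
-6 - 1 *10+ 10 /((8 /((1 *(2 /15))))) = -95 /6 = -15.83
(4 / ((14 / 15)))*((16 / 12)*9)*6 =2160 / 7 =308.57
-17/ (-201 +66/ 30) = 85/ 994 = 0.09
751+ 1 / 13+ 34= 10206 / 13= 785.08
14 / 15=0.93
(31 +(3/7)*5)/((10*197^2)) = 116/1358315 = 0.00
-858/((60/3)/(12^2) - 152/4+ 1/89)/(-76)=-0.30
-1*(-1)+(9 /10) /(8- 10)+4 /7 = 157 /140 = 1.12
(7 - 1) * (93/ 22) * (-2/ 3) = -186/ 11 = -16.91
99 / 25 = 3.96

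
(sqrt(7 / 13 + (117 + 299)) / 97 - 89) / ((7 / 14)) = -177.58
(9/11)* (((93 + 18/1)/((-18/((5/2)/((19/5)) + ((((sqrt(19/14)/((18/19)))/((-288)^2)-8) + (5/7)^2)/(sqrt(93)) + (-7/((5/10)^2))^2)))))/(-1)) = -13579* sqrt(93)/33418 + 703* sqrt(24738)/14255087616 + 3309687/836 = 3955.04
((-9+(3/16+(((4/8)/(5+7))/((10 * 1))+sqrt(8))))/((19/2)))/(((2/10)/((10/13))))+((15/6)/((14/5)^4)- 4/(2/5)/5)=-314577959/56932512+200 * sqrt(2)/247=-4.38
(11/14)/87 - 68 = -82813/1218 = -67.99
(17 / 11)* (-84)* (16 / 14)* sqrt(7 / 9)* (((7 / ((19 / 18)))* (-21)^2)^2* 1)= -1679643713664* sqrt(7) / 3971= -1119093315.93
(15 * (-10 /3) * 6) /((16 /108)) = -2025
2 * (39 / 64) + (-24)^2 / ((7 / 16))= 295185 / 224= 1317.79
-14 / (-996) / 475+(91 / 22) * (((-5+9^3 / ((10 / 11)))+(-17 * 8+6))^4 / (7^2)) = 121657579091859351263 / 7285740000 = 16698040156.78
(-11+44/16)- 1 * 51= -237/4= -59.25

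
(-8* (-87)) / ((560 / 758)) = 32973 / 35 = 942.09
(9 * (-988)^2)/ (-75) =-2928432/ 25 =-117137.28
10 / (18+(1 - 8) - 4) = 10 / 7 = 1.43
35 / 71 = 0.49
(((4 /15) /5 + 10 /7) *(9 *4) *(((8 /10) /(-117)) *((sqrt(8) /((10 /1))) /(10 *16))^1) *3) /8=-389 *sqrt(2) /2275000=-0.00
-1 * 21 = -21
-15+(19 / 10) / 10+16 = 119 / 100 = 1.19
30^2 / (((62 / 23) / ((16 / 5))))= 1068.39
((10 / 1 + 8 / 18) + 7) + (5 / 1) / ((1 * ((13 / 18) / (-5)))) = -2009 / 117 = -17.17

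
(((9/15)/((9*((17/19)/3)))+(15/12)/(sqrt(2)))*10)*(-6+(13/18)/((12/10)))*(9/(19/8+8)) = -14575*sqrt(2)/498 -44308/4233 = -51.86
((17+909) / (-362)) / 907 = -463 / 164167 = -0.00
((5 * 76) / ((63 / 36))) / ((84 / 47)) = 17860 / 147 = 121.50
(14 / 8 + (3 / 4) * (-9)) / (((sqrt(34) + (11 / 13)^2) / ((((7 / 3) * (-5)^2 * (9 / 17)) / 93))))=17892875 / 504040191 - 24990875 * sqrt(34) / 504040191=-0.25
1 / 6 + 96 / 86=331 / 258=1.28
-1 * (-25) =25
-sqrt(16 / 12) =-2 * sqrt(3) / 3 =-1.15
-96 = -96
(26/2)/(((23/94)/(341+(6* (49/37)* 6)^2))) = 4372957550/31487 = 138881.37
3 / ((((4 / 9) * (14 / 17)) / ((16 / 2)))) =459 / 7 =65.57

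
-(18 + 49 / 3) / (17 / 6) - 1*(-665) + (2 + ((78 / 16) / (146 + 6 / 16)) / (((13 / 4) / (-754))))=12882927 / 19907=647.16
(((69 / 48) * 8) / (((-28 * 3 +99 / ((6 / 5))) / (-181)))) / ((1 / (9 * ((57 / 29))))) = 711873 / 29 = 24547.34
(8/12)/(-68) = -1/102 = -0.01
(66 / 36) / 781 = 1 / 426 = 0.00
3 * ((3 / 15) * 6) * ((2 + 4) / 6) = 18 / 5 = 3.60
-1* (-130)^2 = -16900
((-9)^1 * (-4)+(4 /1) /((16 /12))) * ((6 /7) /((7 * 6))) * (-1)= -39 /49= -0.80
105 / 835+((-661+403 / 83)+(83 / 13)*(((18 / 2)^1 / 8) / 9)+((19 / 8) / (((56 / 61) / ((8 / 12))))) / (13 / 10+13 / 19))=-1148910820405 / 1755800592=-654.35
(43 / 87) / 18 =0.03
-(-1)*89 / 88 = 89 / 88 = 1.01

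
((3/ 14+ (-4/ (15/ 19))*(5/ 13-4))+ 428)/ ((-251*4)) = -1219033/ 2740920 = -0.44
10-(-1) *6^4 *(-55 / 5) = -14246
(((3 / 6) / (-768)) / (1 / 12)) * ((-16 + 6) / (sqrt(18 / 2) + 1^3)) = 5 / 256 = 0.02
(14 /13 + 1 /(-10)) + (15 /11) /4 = 3769 /2860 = 1.32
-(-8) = 8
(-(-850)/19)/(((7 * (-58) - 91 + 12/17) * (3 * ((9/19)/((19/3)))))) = -274550/683397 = -0.40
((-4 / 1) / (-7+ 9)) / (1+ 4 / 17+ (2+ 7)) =-17 / 87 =-0.20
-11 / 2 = -5.50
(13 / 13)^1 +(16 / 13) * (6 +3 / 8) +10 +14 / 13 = 259 / 13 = 19.92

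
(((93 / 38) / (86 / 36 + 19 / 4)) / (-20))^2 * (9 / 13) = 6305121 / 30996795700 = 0.00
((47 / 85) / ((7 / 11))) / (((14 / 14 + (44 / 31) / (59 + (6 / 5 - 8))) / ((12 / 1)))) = 50196564 / 4945045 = 10.15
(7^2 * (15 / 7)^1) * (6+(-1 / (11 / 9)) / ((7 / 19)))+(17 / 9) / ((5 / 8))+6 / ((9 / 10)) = 201221 / 495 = 406.51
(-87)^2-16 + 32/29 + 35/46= 10078189/1334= 7554.86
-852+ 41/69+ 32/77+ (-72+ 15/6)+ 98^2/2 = 41244923/10626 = 3881.51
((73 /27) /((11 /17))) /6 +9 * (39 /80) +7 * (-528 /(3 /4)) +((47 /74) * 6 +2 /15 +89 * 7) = -2266004915 /527472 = -4295.97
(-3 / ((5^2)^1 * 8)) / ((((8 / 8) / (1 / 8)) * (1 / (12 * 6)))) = -27 / 200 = -0.14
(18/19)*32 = 576/19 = 30.32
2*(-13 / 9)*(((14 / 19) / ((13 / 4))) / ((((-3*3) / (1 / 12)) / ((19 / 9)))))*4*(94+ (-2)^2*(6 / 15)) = 53536 / 10935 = 4.90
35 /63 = 5 /9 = 0.56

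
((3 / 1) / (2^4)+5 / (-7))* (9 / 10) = -531 / 1120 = -0.47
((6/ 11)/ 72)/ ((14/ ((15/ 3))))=5/ 1848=0.00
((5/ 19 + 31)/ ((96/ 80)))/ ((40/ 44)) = 1089/ 38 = 28.66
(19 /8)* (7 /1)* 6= 399 /4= 99.75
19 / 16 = 1.19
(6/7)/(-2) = -0.43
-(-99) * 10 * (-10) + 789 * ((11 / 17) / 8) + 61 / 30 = -9834.15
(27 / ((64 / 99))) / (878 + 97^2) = 33 / 8128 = 0.00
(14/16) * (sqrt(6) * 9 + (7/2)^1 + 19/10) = 189/40 + 63 * sqrt(6)/8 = 24.01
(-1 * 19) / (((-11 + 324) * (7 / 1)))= -19 / 2191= -0.01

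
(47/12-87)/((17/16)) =-3988/51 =-78.20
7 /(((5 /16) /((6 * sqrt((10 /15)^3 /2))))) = 448 * sqrt(3) /15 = 51.73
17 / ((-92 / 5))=-85 / 92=-0.92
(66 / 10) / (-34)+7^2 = 8297 / 170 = 48.81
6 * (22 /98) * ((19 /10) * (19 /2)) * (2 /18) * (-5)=-3971 /294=-13.51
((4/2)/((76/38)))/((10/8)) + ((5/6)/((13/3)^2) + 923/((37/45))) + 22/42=1475873759/1313130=1123.94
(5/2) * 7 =35/2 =17.50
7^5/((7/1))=2401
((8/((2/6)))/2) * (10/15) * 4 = 32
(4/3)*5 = 20/3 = 6.67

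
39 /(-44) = -39 /44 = -0.89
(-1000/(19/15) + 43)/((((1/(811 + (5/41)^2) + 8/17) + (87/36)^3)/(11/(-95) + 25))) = -335694924441646848/263595159664285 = -1273.52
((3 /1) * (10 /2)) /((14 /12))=90 /7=12.86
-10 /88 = -5 /44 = -0.11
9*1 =9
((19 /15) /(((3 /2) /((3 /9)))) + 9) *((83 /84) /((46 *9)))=14857 /670680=0.02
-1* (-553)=553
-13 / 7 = -1.86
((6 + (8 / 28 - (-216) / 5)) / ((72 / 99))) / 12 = 4763 / 840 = 5.67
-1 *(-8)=8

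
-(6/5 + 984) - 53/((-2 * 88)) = -866711/880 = -984.90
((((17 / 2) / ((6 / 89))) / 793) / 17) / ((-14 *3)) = -89 / 399672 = -0.00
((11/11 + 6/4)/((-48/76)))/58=-95/1392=-0.07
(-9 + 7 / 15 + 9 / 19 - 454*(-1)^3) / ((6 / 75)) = 635465 / 114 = 5574.25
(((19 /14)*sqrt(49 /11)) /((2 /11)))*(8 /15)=38*sqrt(11) /15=8.40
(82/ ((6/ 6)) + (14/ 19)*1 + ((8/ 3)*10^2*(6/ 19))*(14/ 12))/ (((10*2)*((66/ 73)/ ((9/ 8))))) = 188267/ 16720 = 11.26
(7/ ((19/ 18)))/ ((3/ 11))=24.32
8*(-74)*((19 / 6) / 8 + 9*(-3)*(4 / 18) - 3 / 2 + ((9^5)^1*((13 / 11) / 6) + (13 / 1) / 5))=-1135662793 / 165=-6882804.81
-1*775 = -775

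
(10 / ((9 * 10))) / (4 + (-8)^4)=1 / 36900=0.00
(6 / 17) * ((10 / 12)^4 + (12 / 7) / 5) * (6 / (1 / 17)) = 37427 / 1260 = 29.70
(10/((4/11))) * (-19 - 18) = -2035/2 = -1017.50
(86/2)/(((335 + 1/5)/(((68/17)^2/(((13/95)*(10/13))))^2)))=1241840/419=2963.82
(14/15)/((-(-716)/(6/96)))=7/85920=0.00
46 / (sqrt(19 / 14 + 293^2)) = 46 * sqrt(1869630) / 400635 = 0.16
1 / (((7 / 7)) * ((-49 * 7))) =-1 / 343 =-0.00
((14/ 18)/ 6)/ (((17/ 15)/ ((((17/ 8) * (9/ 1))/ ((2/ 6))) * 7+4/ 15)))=337589/ 7344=45.97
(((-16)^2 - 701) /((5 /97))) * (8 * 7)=-483448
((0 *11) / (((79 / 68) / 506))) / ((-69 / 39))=0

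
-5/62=-0.08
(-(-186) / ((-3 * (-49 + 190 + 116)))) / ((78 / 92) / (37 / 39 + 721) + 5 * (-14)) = 80300912 / 23299825343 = 0.00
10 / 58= 0.17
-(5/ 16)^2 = -25/ 256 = -0.10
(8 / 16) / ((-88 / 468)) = -117 / 44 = -2.66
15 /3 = 5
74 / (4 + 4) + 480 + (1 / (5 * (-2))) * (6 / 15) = 48921 / 100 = 489.21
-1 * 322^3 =-33386248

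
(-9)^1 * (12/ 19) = -108/ 19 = -5.68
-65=-65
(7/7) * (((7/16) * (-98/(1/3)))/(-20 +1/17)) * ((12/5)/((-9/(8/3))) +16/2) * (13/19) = 3107923/96615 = 32.17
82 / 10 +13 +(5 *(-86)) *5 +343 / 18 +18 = -188257 / 90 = -2091.74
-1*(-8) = 8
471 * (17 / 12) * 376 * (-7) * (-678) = 1190704956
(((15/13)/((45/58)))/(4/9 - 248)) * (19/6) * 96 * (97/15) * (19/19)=-427576/36205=-11.81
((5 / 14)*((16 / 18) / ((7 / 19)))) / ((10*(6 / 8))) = 152 / 1323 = 0.11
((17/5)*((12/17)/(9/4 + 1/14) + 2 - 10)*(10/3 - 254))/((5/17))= 108715136/4875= 22300.54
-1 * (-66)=66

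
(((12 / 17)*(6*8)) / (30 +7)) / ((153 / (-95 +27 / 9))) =-5888 / 10693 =-0.55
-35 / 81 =-0.43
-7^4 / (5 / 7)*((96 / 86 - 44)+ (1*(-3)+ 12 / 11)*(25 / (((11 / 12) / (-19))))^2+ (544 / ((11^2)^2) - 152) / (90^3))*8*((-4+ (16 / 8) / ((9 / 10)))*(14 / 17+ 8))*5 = -126541851305402943823616 / 117032613885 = -1081252884172.50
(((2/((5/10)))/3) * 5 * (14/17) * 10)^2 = 3014.23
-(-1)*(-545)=-545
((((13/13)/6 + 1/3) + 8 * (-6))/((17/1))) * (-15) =1425/34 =41.91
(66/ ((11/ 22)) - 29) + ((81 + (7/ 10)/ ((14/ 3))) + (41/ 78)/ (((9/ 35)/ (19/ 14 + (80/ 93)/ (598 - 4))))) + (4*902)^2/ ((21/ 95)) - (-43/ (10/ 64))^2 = 99784807915952048/ 1696619925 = 58813884.27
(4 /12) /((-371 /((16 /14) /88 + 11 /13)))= -860 /1114113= -0.00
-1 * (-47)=47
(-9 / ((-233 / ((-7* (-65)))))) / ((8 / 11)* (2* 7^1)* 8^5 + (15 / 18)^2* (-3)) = 540540 / 10261300661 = 0.00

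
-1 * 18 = -18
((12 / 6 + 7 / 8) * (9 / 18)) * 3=69 / 16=4.31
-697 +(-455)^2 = 206328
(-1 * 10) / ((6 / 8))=-40 / 3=-13.33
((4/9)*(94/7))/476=94/7497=0.01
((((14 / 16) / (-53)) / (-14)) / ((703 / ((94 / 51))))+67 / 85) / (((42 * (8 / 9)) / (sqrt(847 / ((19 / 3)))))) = 659039777 * sqrt(399) / 53915263360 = 0.24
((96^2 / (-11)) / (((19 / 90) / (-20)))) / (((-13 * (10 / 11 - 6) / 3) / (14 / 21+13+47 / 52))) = 1178323200 / 22477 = 52423.51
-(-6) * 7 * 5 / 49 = 30 / 7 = 4.29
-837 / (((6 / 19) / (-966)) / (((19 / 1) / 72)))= 675656.62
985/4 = 246.25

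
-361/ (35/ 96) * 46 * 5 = -1594176/ 7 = -227739.43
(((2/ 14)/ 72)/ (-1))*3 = -1/ 168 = -0.01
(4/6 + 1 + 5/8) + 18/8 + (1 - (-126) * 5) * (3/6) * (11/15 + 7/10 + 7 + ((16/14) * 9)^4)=1018212102391/288120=3533986.19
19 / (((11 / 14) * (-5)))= -266 / 55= -4.84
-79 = -79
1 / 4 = 0.25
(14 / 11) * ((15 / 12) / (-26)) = -35 / 572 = -0.06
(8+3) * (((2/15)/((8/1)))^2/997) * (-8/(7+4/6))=-0.00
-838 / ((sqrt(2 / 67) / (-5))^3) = 3509125 * sqrt(134) / 2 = 20310529.34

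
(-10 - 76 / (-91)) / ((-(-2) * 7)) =-417 / 637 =-0.65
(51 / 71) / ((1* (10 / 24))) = 612 / 355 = 1.72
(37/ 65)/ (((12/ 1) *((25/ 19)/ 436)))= 76627/ 4875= 15.72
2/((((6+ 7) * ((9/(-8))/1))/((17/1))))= -272/117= -2.32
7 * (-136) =-952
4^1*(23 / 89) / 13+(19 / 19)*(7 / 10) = 9019 / 11570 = 0.78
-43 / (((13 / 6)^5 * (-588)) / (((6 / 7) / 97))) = 0.00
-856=-856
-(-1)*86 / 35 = 86 / 35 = 2.46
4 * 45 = 180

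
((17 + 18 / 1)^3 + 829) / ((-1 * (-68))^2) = 5463 / 578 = 9.45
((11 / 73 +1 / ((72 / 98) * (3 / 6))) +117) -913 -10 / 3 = -1046549 / 1314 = -796.46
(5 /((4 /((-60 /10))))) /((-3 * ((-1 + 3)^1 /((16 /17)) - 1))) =20 /9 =2.22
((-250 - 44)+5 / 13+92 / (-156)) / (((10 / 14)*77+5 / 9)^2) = -154899 / 1625000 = -0.10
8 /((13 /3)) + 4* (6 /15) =224 /65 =3.45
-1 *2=-2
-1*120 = -120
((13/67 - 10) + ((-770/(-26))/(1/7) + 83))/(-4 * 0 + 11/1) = 244317/9581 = 25.50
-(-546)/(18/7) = 637/3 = 212.33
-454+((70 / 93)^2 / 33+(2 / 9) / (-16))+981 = 1203325559 / 2283336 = 527.00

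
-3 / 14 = -0.21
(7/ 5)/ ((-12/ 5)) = -7/ 12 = -0.58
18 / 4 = 9 / 2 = 4.50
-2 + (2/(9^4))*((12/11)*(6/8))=-16036/8019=-2.00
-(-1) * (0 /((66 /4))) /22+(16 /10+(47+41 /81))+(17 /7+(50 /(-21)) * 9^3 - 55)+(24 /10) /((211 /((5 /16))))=-4161395951 /2392740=-1739.18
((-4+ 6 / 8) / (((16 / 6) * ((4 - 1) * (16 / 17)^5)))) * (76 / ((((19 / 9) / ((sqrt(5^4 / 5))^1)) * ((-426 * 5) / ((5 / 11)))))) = 0.05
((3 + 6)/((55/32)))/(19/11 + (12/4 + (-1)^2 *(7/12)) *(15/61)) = 70272/35005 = 2.01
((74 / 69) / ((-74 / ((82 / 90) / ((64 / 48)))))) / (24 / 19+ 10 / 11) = -8569 / 1879560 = -0.00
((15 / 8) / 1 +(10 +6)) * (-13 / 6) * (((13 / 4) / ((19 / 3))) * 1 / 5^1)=-24167 / 6080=-3.97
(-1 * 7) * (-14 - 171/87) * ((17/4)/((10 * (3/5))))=55097/696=79.16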